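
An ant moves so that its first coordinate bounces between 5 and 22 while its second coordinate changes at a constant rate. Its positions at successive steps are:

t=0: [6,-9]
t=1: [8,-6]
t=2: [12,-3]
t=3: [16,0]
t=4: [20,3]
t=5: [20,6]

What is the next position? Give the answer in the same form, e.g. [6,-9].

The first coordinate reflects between 5 and 22, moving 4 per step.
  step 6: 20 → 16
The second coordinate changes by +3 each step: at step 6 it is 9.

[16,9]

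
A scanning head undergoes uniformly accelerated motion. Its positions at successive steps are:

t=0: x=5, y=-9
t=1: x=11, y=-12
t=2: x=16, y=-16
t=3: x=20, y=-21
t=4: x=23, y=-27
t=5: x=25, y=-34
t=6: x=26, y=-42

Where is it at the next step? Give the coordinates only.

x=26, y=-51

Taking differences between consecutive positions: (+6,-3), (+5,-4), (+4,-5), (+3,-6), (+2,-7), (+1,-8). These grow by (-1,-1) each step.
step 7: x=26, y=-42 + (+0,-9) → x=26, y=-51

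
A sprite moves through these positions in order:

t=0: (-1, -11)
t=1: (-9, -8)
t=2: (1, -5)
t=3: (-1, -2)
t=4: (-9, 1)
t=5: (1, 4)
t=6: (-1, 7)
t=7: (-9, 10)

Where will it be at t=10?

(-9, 19)

The first coordinate repeats the cycle [-1, -9, 1] with period 3; step 10 mod 3 = 1, giving -9.
The second coordinate changes by +3 each step, so at step 10 it is -11 + 10·(3) = 19.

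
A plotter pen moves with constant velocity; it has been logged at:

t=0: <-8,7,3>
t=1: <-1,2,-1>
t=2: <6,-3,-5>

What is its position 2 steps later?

<20,-13,-13>

The position changes by <+7,-5,-4> every step.
step 3: <6,-3,-5> + <+7,-5,-4> → <13,-8,-9>
step 4: <13,-8,-9> + <+7,-5,-4> → <20,-13,-13>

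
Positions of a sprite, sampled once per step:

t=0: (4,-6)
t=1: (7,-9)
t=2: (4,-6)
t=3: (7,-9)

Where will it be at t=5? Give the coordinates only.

Step-to-step displacements: (+3,-3), (-3,+3), (+3,-3); each is -1× the previous.
step 4: (7,-9) + (-3,+3) → (4,-6)
step 5: (4,-6) + (+3,-3) → (7,-9)

(7,-9)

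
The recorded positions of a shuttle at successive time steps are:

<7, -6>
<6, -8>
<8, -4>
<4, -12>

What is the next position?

<12, 4>

The jumps are <-1, -2>, <+2, +4>, <-4, -8> — a geometric progression with ratio -2.
step 4: <4, -12> + <+8, +16> → <12, 4>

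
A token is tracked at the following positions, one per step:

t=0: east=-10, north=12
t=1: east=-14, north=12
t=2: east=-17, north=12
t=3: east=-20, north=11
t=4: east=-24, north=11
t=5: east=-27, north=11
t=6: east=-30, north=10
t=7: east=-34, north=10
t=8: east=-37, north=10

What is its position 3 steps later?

east=-47, north=9

Step-to-step displacements: (-4, +0), (-3, +0), (-3, -1), (-4, +0), (-3, +0), (-3, -1), (-4, +0), (-3, +0) — a repeating cycle of length 3.
step 9: apply (-3, -1) → east=-40, north=9
step 10: apply (-4, +0) → east=-44, north=9
step 11: apply (-3, +0) → east=-47, north=9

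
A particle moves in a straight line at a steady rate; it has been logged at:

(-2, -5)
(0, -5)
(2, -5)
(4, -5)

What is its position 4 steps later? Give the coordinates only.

The position changes by (+2, +0) every step.
step 4: (4, -5) + (+2, +0) → (6, -5)
step 5: (6, -5) + (+2, +0) → (8, -5)
step 6: (8, -5) + (+2, +0) → (10, -5)
step 7: (10, -5) + (+2, +0) → (12, -5)

(12, -5)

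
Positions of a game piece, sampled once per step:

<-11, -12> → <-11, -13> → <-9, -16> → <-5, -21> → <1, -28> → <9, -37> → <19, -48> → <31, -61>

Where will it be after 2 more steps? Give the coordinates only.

Taking differences between consecutive positions: <+0, -1>, <+2, -3>, <+4, -5>, <+6, -7>, <+8, -9>, <+10, -11>, <+12, -13>. These grow by <+2, -2> each step.
step 8: <31, -61> + <+14, -15> → <45, -76>
step 9: <45, -76> + <+16, -17> → <61, -93>

<61, -93>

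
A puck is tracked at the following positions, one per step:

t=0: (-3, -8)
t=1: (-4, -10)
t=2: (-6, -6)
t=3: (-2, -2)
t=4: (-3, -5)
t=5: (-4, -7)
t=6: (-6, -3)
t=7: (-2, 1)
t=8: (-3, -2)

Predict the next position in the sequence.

(-4, -4)

Step-to-step displacements: (-1, -2), (-2, +4), (+4, +4), (-1, -3), (-1, -2), (-2, +4), (+4, +4), (-1, -3) — a repeating cycle of length 4.
step 9: apply (-1, -2) → (-4, -4)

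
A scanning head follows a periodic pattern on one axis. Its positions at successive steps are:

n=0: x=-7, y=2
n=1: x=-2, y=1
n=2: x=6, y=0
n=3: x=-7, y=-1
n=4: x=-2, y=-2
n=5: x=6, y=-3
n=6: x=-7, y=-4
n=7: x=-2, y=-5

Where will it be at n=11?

The x coordinate repeats the cycle [-7, -2, 6] with period 3; step 11 mod 3 = 2, giving 6.
The y coordinate changes by -1 each step, so at step 11 it is 2 + 11·(-1) = -9.

x=6, y=-9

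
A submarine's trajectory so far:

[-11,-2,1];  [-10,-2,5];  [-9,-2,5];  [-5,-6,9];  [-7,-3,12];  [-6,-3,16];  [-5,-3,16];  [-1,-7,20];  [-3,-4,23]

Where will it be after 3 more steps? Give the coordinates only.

The moves between consecutive positions are [+1,+0,+4], [+1,+0,+0], [+4,-4,+4], [-2,+3,+3], [+1,+0,+4], [+1,+0,+0], [+4,-4,+4], [-2,+3,+3]; they repeat the 4-cycle [[+1,+0,+4], [+1,+0,+0], [+4,-4,+4], [-2,+3,+3]].
step 9: apply [+1,+0,+4] → [-2,-4,27]
step 10: apply [+1,+0,+0] → [-1,-4,27]
step 11: apply [+4,-4,+4] → [3,-8,31]

[3,-8,31]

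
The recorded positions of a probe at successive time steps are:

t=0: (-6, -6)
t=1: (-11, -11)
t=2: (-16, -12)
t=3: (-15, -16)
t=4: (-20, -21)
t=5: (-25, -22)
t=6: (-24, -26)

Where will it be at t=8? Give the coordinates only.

Differencing gives (-5, -5), (-5, -1), (+1, -4), (-5, -5), (-5, -1), (+1, -4). This is the pattern (-5, -5), (-5, -1), (+1, -4) repeated.
step 7: apply (-5, -5) → (-29, -31)
step 8: apply (-5, -1) → (-34, -32)

(-34, -32)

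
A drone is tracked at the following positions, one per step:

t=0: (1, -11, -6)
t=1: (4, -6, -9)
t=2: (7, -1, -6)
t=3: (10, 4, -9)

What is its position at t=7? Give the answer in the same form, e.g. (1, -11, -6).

First: linear, +3 per step → 22 at step 7.
Second: linear, +5 per step → 24 at step 7.
Third: cycles through -6, -9 every 2 steps. Step 7 lands at position 1 of the cycle → -9.

(22, 24, -9)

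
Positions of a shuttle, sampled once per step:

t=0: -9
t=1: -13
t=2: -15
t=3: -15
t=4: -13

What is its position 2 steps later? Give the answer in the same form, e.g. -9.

Successive displacements: -4, -2, +0, +2 — each changes by +2.
step 5: -13 + 4 → -9
step 6: -9 + 6 → -3

-3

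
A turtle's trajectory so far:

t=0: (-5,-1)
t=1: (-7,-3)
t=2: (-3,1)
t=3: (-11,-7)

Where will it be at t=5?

(-27,-23)

The jumps are (-2,-2), (+4,+4), (-8,-8) — a geometric progression with ratio -2.
step 4: (-11,-7) + (+16,+16) → (5,9)
step 5: (5,9) + (-32,-32) → (-27,-23)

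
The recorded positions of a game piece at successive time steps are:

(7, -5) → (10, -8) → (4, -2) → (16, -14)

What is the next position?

(-8, 10)

Step-to-step displacements: (+3, -3), (-6, +6), (+12, -12); each is -2× the previous.
step 4: (16, -14) + (-24, +24) → (-8, 10)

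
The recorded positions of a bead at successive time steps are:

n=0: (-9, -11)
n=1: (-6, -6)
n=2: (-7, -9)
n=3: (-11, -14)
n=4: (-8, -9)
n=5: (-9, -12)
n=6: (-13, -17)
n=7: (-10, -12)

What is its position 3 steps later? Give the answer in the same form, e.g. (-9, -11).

(-12, -15)

The moves between consecutive positions are (+3, +5), (-1, -3), (-4, -5), (+3, +5), (-1, -3), (-4, -5), (+3, +5); they repeat the 3-cycle [(+3, +5), (-1, -3), (-4, -5)].
step 8: apply (-1, -3) → (-11, -15)
step 9: apply (-4, -5) → (-15, -20)
step 10: apply (+3, +5) → (-12, -15)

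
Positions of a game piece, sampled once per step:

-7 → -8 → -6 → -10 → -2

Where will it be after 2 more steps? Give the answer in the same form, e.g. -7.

Step-to-step displacements: -1, +2, -4, +8; each is -2× the previous.
step 5: -2 − 16 → -18
step 6: -18 + 32 → 14

14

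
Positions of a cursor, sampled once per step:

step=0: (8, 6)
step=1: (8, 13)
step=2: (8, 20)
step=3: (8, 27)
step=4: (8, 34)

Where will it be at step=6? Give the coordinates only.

(8, 48)

Each step adds (+0, +7) to the position.
step 5: (8, 34) + (+0, +7) → (8, 41)
step 6: (8, 41) + (+0, +7) → (8, 48)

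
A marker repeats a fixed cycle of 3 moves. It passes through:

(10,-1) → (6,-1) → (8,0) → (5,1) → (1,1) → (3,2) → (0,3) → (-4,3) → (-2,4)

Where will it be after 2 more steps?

(-9,5)

Differencing gives (-4,+0), (+2,+1), (-3,+1), (-4,+0), (+2,+1), (-3,+1), (-4,+0), (+2,+1). This is the pattern (-4,+0), (+2,+1), (-3,+1) repeated.
step 9: apply (-3,+1) → (-5,5)
step 10: apply (-4,+0) → (-9,5)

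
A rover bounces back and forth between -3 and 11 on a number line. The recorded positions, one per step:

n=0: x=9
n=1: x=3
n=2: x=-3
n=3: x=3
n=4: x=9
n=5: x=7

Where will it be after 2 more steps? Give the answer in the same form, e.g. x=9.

The value reflects between -3 and 11, moving 6 per step.
  step 6: 7 → 1
  step 7: 1 → -1

x=-1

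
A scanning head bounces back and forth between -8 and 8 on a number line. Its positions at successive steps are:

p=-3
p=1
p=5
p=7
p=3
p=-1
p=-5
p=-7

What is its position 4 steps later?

p=7

The value reflects between -8 and 8, moving 4 per step.
  step 8: -7 → -3
  step 9: -3 → 1
  step 10: 1 → 5
  step 11: 5 → 7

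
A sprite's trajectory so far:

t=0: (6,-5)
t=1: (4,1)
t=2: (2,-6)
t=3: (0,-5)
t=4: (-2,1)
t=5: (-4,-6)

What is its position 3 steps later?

The first coordinate changes by -2 each step, so at step 8 it is 6 + 8·(-2) = -10.
The second coordinate repeats the cycle [-5, 1, -6] with period 3; step 8 mod 3 = 2, giving -6.

(-10,-6)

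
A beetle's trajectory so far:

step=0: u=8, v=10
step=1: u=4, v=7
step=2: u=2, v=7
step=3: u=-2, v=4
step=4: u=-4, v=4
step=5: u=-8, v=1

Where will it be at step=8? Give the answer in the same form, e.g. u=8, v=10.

u=-16, v=-2

The moves between consecutive positions are (-4,-3), (-2,+0), (-4,-3), (-2,+0), (-4,-3); they repeat the 2-cycle [(-4,-3), (-2,+0)].
step 6: apply (-2,+0) → u=-10, v=1
step 7: apply (-4,-3) → u=-14, v=-2
step 8: apply (-2,+0) → u=-16, v=-2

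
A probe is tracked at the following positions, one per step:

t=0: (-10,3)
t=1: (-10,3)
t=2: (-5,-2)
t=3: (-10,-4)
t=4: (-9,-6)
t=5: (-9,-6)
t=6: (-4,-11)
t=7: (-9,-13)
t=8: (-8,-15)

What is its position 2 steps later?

(-3,-20)

Differencing gives (+0,+0), (+5,-5), (-5,-2), (+1,-2), (+0,+0), (+5,-5), (-5,-2), (+1,-2). This is the pattern (+0,+0), (+5,-5), (-5,-2), (+1,-2) repeated.
step 9: apply (+0,+0) → (-8,-15)
step 10: apply (+5,-5) → (-3,-20)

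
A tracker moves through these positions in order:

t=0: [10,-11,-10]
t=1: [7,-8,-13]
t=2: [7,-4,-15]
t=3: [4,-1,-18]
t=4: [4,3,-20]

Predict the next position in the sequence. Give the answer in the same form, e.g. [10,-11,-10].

[1,6,-23]

The moves between consecutive positions are [-3,+3,-3], [+0,+4,-2], [-3,+3,-3], [+0,+4,-2]; they repeat the 2-cycle [[-3,+3,-3], [+0,+4,-2]].
step 5: apply [-3,+3,-3] → [1,6,-23]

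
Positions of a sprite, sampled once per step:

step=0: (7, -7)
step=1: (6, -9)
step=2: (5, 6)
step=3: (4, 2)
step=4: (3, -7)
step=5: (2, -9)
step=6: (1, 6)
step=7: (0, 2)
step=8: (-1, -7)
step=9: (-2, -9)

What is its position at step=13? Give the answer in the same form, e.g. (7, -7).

(-6, -9)

The first coordinate changes by -1 each step, so at step 13 it is 7 + 13·(-1) = -6.
The second coordinate repeats the cycle [-7, -9, 6, 2] with period 4; step 13 mod 4 = 1, giving -9.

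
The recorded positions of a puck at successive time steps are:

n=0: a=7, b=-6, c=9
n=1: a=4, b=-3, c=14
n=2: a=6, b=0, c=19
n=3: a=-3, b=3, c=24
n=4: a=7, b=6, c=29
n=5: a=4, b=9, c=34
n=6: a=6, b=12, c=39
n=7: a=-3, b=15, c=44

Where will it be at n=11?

a=-3, b=27, c=64

The a coordinate repeats the cycle [7, 4, 6, -3] with period 4; step 11 mod 4 = 3, giving -3.
The b coordinate changes by +3 each step, so at step 11 it is -6 + 11·(3) = 27.
The c coordinate changes by +5 each step, so at step 11 it is 9 + 11·(5) = 64.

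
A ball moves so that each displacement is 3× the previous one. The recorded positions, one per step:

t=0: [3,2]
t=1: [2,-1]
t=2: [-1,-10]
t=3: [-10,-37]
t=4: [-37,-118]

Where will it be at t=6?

Step-to-step displacements: [-1,-3], [-3,-9], [-9,-27], [-27,-81]; each is 3× the previous.
step 5: [-37,-118] + [-81,-243] → [-118,-361]
step 6: [-118,-361] + [-243,-729] → [-361,-1090]

[-361,-1090]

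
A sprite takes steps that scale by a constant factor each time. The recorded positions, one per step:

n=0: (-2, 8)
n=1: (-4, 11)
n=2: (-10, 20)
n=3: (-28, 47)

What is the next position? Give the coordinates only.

Consecutive displacements (-2, +3), (-6, +9), (-18, +27) scale by a factor of 3 each step.
step 4: (-28, 47) + (-54, +81) → (-82, 128)

(-82, 128)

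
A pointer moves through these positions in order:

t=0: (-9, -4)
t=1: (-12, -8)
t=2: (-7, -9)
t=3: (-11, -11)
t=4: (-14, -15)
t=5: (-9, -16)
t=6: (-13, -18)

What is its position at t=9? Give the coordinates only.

(-15, -25)

Differencing gives (-3, -4), (+5, -1), (-4, -2), (-3, -4), (+5, -1), (-4, -2). This is the pattern (-3, -4), (+5, -1), (-4, -2) repeated.
step 7: apply (-3, -4) → (-16, -22)
step 8: apply (+5, -1) → (-11, -23)
step 9: apply (-4, -2) → (-15, -25)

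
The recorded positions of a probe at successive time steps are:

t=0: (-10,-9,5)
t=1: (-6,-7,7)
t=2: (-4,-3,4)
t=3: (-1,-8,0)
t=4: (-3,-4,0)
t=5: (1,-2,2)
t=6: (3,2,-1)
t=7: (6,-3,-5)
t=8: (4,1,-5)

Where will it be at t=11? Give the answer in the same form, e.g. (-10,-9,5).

(13,2,-10)

Step-to-step displacements: (+4,+2,+2), (+2,+4,-3), (+3,-5,-4), (-2,+4,+0), (+4,+2,+2), (+2,+4,-3), (+3,-5,-4), (-2,+4,+0) — a repeating cycle of length 4.
step 9: apply (+4,+2,+2) → (8,3,-3)
step 10: apply (+2,+4,-3) → (10,7,-6)
step 11: apply (+3,-5,-4) → (13,2,-10)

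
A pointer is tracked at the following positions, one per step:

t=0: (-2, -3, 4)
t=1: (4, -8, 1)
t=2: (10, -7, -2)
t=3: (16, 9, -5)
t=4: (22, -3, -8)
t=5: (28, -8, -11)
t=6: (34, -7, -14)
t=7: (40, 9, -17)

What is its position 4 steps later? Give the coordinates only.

(64, 9, -29)

The first coordinate changes by +6 each step, so at step 11 it is -2 + 11·(6) = 64.
The second coordinate repeats the cycle [-3, -8, -7, 9] with period 4; step 11 mod 4 = 3, giving 9.
The third coordinate changes by -3 each step, so at step 11 it is 4 + 11·(-3) = -29.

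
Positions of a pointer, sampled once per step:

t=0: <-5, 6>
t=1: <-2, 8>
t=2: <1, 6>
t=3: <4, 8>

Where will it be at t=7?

First: linear, +3 per step → 16 at step 7.
Second: cycles through 6, 8 every 2 steps. Step 7 lands at position 1 of the cycle → 8.

<16, 8>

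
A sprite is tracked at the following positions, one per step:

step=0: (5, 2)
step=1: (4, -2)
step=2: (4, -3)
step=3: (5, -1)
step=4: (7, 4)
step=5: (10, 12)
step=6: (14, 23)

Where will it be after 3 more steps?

Taking differences between consecutive positions: (-1, -4), (+0, -1), (+1, +2), (+2, +5), (+3, +8), (+4, +11). These grow by (+1, +3) each step.
step 7: (14, 23) + (+5, +14) → (19, 37)
step 8: (19, 37) + (+6, +17) → (25, 54)
step 9: (25, 54) + (+7, +20) → (32, 74)

(32, 74)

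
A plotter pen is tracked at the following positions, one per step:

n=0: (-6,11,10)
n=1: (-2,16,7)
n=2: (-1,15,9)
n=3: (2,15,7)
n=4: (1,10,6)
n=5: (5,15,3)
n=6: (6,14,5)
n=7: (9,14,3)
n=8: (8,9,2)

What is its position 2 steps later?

(13,13,1)

Differencing gives (+4,+5,-3), (+1,-1,+2), (+3,+0,-2), (-1,-5,-1), (+4,+5,-3), (+1,-1,+2), (+3,+0,-2), (-1,-5,-1). This is the pattern (+4,+5,-3), (+1,-1,+2), (+3,+0,-2), (-1,-5,-1) repeated.
step 9: apply (+4,+5,-3) → (12,14,-1)
step 10: apply (+1,-1,+2) → (13,13,1)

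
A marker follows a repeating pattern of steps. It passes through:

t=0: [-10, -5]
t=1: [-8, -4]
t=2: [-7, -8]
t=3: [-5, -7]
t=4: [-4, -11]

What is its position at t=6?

The moves between consecutive positions are [+2, +1], [+1, -4], [+2, +1], [+1, -4]; they repeat the 2-cycle [[+2, +1], [+1, -4]].
step 5: apply [+2, +1] → [-2, -10]
step 6: apply [+1, -4] → [-1, -14]

[-1, -14]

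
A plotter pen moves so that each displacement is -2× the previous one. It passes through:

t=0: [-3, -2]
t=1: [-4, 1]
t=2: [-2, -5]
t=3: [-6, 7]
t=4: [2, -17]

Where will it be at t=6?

The jumps are [-1, +3], [+2, -6], [-4, +12], [+8, -24] — a geometric progression with ratio -2.
step 5: [2, -17] + [-16, +48] → [-14, 31]
step 6: [-14, 31] + [+32, -96] → [18, -65]

[18, -65]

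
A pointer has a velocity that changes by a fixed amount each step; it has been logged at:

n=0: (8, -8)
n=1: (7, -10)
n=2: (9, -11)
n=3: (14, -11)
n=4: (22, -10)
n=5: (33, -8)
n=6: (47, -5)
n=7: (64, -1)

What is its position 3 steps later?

(133, 17)

First differences are (-1, -2), (+2, -1), (+5, +0), (+8, +1), (+11, +2), (+14, +3), (+17, +4); their common second difference is (+3, +1) (constant acceleration).
step 8: (64, -1) + (+20, +5) → (84, 4)
step 9: (84, 4) + (+23, +6) → (107, 10)
step 10: (107, 10) + (+26, +7) → (133, 17)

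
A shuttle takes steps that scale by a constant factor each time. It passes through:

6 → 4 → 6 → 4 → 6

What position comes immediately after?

Step-to-step displacements: -2, +2, -2, +2; each is -1× the previous.
step 5: 6 − 2 → 4

4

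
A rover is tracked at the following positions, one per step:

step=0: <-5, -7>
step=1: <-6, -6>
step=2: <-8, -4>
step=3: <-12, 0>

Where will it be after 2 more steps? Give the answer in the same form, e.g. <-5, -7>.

Consecutive displacements <-1, +1>, <-2, +2>, <-4, +4> scale by a factor of 2 each step.
step 4: <-12, 0> + <-8, +8> → <-20, 8>
step 5: <-20, 8> + <-16, +16> → <-36, 24>

<-36, 24>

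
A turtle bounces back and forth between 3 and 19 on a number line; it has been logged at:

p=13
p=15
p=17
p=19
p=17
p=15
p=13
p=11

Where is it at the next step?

p=9

The value reflects between 3 and 19, moving 2 per step.
  step 8: 11 → 9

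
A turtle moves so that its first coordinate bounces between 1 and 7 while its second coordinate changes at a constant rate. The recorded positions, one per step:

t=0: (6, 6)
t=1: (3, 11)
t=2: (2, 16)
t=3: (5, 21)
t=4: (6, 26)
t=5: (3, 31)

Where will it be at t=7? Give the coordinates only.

The first coordinate travels 3 per step and bounces off the walls at 1 and 7.
  step 6: 3 → 2
  step 7: 2 → 5
The second coordinate changes by +5 each step: at step 7 it is 41.

(5, 41)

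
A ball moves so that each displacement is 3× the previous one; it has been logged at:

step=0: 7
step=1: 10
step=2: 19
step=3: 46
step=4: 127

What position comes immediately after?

Step-to-step displacements: +3, +9, +27, +81; each is 3× the previous.
step 5: 127 + 243 → 370

370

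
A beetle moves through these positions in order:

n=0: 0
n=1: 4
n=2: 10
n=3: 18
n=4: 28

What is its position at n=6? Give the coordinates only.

Successive displacements: +4, +6, +8, +10 — each changes by +2.
step 5: 28 + 12 → 40
step 6: 40 + 14 → 54

54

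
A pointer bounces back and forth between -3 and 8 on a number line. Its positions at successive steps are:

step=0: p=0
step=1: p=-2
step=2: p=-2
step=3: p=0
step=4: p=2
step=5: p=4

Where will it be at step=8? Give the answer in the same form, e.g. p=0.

p=6

The value reflects between -3 and 8, moving 2 per step.
  step 6: 4 → 6
  step 7: 6 → 8
  step 8: 8 → 6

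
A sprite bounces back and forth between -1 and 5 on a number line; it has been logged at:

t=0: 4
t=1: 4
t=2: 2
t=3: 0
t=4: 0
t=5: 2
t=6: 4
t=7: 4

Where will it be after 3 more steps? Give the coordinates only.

0

The value reflects between -1 and 5, moving 2 per step.
  step 8: 4 → 2
  step 9: 2 → 0
  step 10: 0 → 0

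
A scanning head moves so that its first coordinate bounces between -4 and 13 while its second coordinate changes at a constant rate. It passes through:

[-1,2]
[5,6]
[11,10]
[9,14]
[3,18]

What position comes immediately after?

[-3,22]

The first coordinate reflects between -4 and 13, moving 6 per step.
  step 5: 3 → -3
The second coordinate changes by +4 each step: at step 5 it is 22.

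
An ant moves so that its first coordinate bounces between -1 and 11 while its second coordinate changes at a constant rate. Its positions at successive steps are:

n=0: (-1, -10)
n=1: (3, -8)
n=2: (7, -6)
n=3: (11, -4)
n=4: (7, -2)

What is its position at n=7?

(3, 4)

The first coordinate reflects between -1 and 11, moving 4 per step.
  step 5: 7 → 3
  step 6: 3 → -1
  step 7: -1 → 3
The second coordinate changes by +2 each step: at step 7 it is 4.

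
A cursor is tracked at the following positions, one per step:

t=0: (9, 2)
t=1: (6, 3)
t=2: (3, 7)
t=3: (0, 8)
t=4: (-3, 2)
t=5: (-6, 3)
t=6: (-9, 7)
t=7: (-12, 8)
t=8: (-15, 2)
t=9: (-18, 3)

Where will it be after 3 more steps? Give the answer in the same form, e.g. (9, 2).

The first coordinate changes by -3 each step, so at step 12 it is 9 + 12·(-3) = -27.
The second coordinate repeats the cycle [2, 3, 7, 8] with period 4; step 12 mod 4 = 0, giving 2.

(-27, 2)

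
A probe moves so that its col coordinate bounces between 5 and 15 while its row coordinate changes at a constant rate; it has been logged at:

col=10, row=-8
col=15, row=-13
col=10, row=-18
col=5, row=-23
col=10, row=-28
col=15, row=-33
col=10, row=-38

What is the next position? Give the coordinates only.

The col coordinate travels 5 per step and bounces off the walls at 5 and 15.
  step 7: 10 → 5
The row coordinate changes by -5 each step: at step 7 it is -43.

col=5, row=-43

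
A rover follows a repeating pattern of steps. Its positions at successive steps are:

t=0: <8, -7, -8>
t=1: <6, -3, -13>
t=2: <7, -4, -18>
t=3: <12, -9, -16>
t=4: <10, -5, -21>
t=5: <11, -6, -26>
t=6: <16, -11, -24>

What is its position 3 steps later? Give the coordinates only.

<20, -13, -32>

Differencing gives <-2, +4, -5>, <+1, -1, -5>, <+5, -5, +2>, <-2, +4, -5>, <+1, -1, -5>, <+5, -5, +2>. This is the pattern <-2, +4, -5>, <+1, -1, -5>, <+5, -5, +2> repeated.
step 7: apply <-2, +4, -5> → <14, -7, -29>
step 8: apply <+1, -1, -5> → <15, -8, -34>
step 9: apply <+5, -5, +2> → <20, -13, -32>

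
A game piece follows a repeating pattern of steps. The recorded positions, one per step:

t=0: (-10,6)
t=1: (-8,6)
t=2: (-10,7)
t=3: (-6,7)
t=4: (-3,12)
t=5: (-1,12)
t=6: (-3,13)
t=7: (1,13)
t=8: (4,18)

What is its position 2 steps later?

(4,19)

Step-to-step displacements: (+2,+0), (-2,+1), (+4,+0), (+3,+5), (+2,+0), (-2,+1), (+4,+0), (+3,+5) — a repeating cycle of length 4.
step 9: apply (+2,+0) → (6,18)
step 10: apply (-2,+1) → (4,19)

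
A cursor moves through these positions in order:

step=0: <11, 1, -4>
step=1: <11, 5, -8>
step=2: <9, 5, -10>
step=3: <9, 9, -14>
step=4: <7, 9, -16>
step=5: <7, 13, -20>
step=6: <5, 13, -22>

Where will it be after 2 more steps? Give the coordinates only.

The moves between consecutive positions are <+0, +4, -4>, <-2, +0, -2>, <+0, +4, -4>, <-2, +0, -2>, <+0, +4, -4>, <-2, +0, -2>; they repeat the 2-cycle [<+0, +4, -4>, <-2, +0, -2>].
step 7: apply <+0, +4, -4> → <5, 17, -26>
step 8: apply <-2, +0, -2> → <3, 17, -28>

<3, 17, -28>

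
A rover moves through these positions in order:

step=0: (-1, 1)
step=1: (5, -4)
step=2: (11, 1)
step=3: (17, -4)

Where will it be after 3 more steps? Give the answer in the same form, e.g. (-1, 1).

First: linear, +6 per step → 35 at step 6.
Second: cycles through 1, -4 every 2 steps. Step 6 lands at position 0 of the cycle → 1.

(35, 1)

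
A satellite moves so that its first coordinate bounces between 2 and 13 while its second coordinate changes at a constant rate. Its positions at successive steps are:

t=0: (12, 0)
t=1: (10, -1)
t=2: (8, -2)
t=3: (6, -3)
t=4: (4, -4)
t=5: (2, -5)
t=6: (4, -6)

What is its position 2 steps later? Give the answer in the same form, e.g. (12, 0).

The first coordinate reflects between 2 and 13, moving 2 per step.
  step 7: 4 → 6
  step 8: 6 → 8
The second coordinate changes by -1 each step: at step 8 it is -8.

(8, -8)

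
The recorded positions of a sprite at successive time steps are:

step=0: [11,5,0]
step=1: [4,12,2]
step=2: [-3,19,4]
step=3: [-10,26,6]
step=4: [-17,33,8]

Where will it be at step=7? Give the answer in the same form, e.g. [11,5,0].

[-38,54,14]

Constant displacement of [-7,+7,+2] per step.
step 5: [-17,33,8] + [-7,+7,+2] → [-24,40,10]
step 6: [-24,40,10] + [-7,+7,+2] → [-31,47,12]
step 7: [-31,47,12] + [-7,+7,+2] → [-38,54,14]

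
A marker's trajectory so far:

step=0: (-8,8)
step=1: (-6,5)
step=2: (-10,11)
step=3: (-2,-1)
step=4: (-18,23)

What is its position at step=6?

Consecutive displacements (+2,-3), (-4,+6), (+8,-12), (-16,+24) scale by a factor of -2 each step.
step 5: (-18,23) + (+32,-48) → (14,-25)
step 6: (14,-25) + (-64,+96) → (-50,71)

(-50,71)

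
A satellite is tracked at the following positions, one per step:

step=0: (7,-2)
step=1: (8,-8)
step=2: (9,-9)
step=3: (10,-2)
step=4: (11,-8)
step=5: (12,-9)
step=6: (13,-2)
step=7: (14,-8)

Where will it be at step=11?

First: linear, +1 per step → 18 at step 11.
Second: cycles through -2, -8, -9 every 3 steps. Step 11 lands at position 2 of the cycle → -9.

(18,-9)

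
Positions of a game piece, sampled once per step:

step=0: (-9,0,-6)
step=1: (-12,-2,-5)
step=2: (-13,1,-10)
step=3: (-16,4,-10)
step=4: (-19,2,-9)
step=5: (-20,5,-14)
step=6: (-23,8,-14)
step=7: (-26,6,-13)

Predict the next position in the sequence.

The moves between consecutive positions are (-3,-2,+1), (-1,+3,-5), (-3,+3,+0), (-3,-2,+1), (-1,+3,-5), (-3,+3,+0), (-3,-2,+1); they repeat the 3-cycle [(-3,-2,+1), (-1,+3,-5), (-3,+3,+0)].
step 8: apply (-1,+3,-5) → (-27,9,-18)

(-27,9,-18)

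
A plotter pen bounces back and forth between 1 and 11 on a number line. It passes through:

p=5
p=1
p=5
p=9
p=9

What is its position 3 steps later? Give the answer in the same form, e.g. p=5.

The value reflects between 1 and 11, moving 4 per step.
  step 5: 9 → 5
  step 6: 5 → 1
  step 7: 1 → 5

p=5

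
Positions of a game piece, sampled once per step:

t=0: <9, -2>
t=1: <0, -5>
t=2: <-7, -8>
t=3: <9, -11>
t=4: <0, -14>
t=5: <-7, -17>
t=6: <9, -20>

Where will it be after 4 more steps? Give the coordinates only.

The first coordinate repeats the cycle [9, 0, -7] with period 3; step 10 mod 3 = 1, giving 0.
The second coordinate changes by -3 each step, so at step 10 it is -2 + 10·(-3) = -32.

<0, -32>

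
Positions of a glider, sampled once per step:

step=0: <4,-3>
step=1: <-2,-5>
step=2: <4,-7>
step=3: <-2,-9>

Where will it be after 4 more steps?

<-2,-17>

The first coordinate repeats the cycle [4, -2] with period 2; step 7 mod 2 = 1, giving -2.
The second coordinate changes by -2 each step, so at step 7 it is -3 + 7·(-2) = -17.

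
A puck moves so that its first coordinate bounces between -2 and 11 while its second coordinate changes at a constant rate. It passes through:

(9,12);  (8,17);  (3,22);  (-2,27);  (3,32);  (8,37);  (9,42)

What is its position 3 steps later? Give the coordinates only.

The first coordinate travels 5 per step and bounces off the walls at -2 and 11.
  step 7: 9 → 4
  step 8: 4 → -1
  step 9: -1 → 2
The second coordinate changes by +5 each step: at step 9 it is 57.

(2,57)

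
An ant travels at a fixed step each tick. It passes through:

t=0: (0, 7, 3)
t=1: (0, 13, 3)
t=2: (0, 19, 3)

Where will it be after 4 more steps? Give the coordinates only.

Constant displacement of (+0, +6, +0) per step.
step 3: (0, 19, 3) + (+0, +6, +0) → (0, 25, 3)
step 4: (0, 25, 3) + (+0, +6, +0) → (0, 31, 3)
step 5: (0, 31, 3) + (+0, +6, +0) → (0, 37, 3)
step 6: (0, 37, 3) + (+0, +6, +0) → (0, 43, 3)

(0, 43, 3)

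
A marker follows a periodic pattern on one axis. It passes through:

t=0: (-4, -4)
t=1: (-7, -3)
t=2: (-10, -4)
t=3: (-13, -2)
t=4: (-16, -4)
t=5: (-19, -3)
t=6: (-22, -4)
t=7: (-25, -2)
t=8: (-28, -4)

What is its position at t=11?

The first coordinate changes by -3 each step, so at step 11 it is -4 + 11·(-3) = -37.
The second coordinate repeats the cycle [-4, -3, -4, -2] with period 4; step 11 mod 4 = 3, giving -2.

(-37, -2)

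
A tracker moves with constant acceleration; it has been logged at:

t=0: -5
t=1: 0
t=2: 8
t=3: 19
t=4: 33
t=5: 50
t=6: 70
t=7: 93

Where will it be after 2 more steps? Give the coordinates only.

First differences are +5, +8, +11, +14, +17, +20, +23; their common second difference is +3 (constant acceleration).
step 8: 93 + 26 → 119
step 9: 119 + 29 → 148

148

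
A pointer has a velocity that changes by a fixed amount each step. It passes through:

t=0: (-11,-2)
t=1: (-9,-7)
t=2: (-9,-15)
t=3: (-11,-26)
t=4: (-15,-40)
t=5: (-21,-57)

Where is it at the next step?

(-29,-77)

Taking differences between consecutive positions: (+2,-5), (+0,-8), (-2,-11), (-4,-14), (-6,-17). These grow by (-2,-3) each step.
step 6: (-21,-57) + (-8,-20) → (-29,-77)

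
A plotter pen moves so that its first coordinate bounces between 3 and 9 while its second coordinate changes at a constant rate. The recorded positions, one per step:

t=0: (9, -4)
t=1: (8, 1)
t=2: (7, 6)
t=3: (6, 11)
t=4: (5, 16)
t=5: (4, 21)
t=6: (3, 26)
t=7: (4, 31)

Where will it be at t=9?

(6, 41)

The first coordinate reflects between 3 and 9, moving 1 per step.
  step 8: 4 → 5
  step 9: 5 → 6
The second coordinate changes by +5 each step: at step 9 it is 41.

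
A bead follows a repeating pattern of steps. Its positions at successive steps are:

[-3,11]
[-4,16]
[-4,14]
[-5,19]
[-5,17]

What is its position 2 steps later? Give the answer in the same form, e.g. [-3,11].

[-6,20]

The moves between consecutive positions are [-1,+5], [+0,-2], [-1,+5], [+0,-2]; they repeat the 2-cycle [[-1,+5], [+0,-2]].
step 5: apply [-1,+5] → [-6,22]
step 6: apply [+0,-2] → [-6,20]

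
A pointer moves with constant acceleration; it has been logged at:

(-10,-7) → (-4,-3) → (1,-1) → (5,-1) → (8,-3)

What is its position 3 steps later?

First differences are (+6,+4), (+5,+2), (+4,+0), (+3,-2); their common second difference is (-1,-2) (constant acceleration).
step 5: (8,-3) + (+2,-4) → (10,-7)
step 6: (10,-7) + (+1,-6) → (11,-13)
step 7: (11,-13) + (+0,-8) → (11,-21)

(11,-21)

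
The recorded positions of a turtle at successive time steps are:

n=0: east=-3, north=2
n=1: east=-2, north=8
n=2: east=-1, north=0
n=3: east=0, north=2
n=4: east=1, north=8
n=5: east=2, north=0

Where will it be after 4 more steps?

east=6, north=2

East: linear, +1 per step → 6 at step 9.
North: cycles through 2, 8, 0 every 3 steps. Step 9 lands at position 0 of the cycle → 2.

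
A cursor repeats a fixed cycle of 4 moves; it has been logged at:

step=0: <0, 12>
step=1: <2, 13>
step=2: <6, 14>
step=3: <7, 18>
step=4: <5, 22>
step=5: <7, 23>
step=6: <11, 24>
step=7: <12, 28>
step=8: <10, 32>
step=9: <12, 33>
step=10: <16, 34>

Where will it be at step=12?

Step-to-step displacements: <+2, +1>, <+4, +1>, <+1, +4>, <-2, +4>, <+2, +1>, <+4, +1>, <+1, +4>, <-2, +4>, <+2, +1>, <+4, +1> — a repeating cycle of length 4.
step 11: apply <+1, +4> → <17, 38>
step 12: apply <-2, +4> → <15, 42>

<15, 42>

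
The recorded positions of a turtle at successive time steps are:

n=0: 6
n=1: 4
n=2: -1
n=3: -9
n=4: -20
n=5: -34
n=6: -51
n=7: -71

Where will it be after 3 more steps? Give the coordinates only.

Successive displacements: -2, -5, -8, -11, -14, -17, -20 — each changes by -3.
step 8: -71 − 23 → -94
step 9: -94 − 26 → -120
step 10: -120 − 29 → -149

-149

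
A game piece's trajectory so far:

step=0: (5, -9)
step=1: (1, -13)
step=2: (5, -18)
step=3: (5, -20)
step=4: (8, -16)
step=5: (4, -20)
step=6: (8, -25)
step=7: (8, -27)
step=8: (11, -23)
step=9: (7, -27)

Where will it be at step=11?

Step-to-step displacements: (-4, -4), (+4, -5), (+0, -2), (+3, +4), (-4, -4), (+4, -5), (+0, -2), (+3, +4), (-4, -4) — a repeating cycle of length 4.
step 10: apply (+4, -5) → (11, -32)
step 11: apply (+0, -2) → (11, -34)

(11, -34)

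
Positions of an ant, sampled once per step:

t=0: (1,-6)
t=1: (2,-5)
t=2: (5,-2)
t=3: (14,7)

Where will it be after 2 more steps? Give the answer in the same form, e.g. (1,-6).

(122,115)

Step-to-step displacements: (+1,+1), (+3,+3), (+9,+9); each is 3× the previous.
step 4: (14,7) + (+27,+27) → (41,34)
step 5: (41,34) + (+81,+81) → (122,115)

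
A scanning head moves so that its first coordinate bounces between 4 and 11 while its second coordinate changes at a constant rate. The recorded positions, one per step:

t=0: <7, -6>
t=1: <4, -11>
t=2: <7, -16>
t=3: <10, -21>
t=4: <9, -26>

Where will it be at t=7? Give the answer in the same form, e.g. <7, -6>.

The first coordinate reflects between 4 and 11, moving 3 per step.
  step 5: 9 → 6
  step 6: 6 → 5
  step 7: 5 → 8
The second coordinate changes by -5 each step: at step 7 it is -41.

<8, -41>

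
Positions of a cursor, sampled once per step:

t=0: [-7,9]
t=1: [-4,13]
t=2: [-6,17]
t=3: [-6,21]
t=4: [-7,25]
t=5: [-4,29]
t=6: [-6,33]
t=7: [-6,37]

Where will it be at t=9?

The first coordinate repeats the cycle [-7, -4, -6, -6] with period 4; step 9 mod 4 = 1, giving -4.
The second coordinate changes by +4 each step, so at step 9 it is 9 + 9·(4) = 45.

[-4,45]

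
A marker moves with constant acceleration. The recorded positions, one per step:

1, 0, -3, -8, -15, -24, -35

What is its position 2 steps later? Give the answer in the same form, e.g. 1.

First differences are -1, -3, -5, -7, -9, -11; their common second difference is -2 (constant acceleration).
step 7: -35 − 13 → -48
step 8: -48 − 15 → -63

-63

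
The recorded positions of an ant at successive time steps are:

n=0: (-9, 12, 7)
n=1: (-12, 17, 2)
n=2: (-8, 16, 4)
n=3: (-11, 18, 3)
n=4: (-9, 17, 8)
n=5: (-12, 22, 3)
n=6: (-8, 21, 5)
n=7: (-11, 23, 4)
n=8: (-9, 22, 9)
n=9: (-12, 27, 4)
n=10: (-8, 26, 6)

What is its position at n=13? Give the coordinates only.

(-12, 32, 5)

The moves between consecutive positions are (-3, +5, -5), (+4, -1, +2), (-3, +2, -1), (+2, -1, +5), (-3, +5, -5), (+4, -1, +2), (-3, +2, -1), (+2, -1, +5), (-3, +5, -5), (+4, -1, +2); they repeat the 4-cycle [(-3, +5, -5), (+4, -1, +2), (-3, +2, -1), (+2, -1, +5)].
step 11: apply (-3, +2, -1) → (-11, 28, 5)
step 12: apply (+2, -1, +5) → (-9, 27, 10)
step 13: apply (-3, +5, -5) → (-12, 32, 5)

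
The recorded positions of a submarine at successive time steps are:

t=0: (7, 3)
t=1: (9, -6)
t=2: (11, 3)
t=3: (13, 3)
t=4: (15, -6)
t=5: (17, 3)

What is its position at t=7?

The first coordinate changes by +2 each step, so at step 7 it is 7 + 7·(2) = 21.
The second coordinate repeats the cycle [3, -6, 3] with period 3; step 7 mod 3 = 1, giving -6.

(21, -6)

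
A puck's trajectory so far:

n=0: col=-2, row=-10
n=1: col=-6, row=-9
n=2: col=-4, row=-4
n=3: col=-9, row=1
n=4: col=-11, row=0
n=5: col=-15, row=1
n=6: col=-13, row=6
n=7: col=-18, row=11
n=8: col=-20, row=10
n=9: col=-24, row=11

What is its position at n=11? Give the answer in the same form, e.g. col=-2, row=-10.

col=-27, row=21

The moves between consecutive positions are (-4, +1), (+2, +5), (-5, +5), (-2, -1), (-4, +1), (+2, +5), (-5, +5), (-2, -1), (-4, +1); they repeat the 4-cycle [(-4, +1), (+2, +5), (-5, +5), (-2, -1)].
step 10: apply (+2, +5) → col=-22, row=16
step 11: apply (-5, +5) → col=-27, row=21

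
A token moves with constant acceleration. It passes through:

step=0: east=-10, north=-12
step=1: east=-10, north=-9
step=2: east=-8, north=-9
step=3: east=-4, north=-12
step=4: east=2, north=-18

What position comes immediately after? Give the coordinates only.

east=10, north=-27

First differences are (+0, +3), (+2, +0), (+4, -3), (+6, -6); their common second difference is (+2, -3) (constant acceleration).
step 5: east=2, north=-18 + (+8, -9) → east=10, north=-27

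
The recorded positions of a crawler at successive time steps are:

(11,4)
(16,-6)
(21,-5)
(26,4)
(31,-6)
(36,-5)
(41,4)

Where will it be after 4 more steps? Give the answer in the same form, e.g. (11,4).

(61,-6)

First: linear, +5 per step → 61 at step 10.
Second: cycles through 4, -6, -5 every 3 steps. Step 10 lands at position 1 of the cycle → -6.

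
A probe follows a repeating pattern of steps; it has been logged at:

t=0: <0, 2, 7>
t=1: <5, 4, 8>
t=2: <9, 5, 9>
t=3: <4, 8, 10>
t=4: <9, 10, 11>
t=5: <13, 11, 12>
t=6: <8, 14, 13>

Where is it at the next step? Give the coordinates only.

Differencing gives <+5, +2, +1>, <+4, +1, +1>, <-5, +3, +1>, <+5, +2, +1>, <+4, +1, +1>, <-5, +3, +1>. This is the pattern <+5, +2, +1>, <+4, +1, +1>, <-5, +3, +1> repeated.
step 7: apply <+5, +2, +1> → <13, 16, 14>

<13, 16, 14>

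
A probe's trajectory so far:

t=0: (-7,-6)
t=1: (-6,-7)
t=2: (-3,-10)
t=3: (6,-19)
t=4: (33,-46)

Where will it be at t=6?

The jumps are (+1,-1), (+3,-3), (+9,-9), (+27,-27) — a geometric progression with ratio 3.
step 5: (33,-46) + (+81,-81) → (114,-127)
step 6: (114,-127) + (+243,-243) → (357,-370)

(357,-370)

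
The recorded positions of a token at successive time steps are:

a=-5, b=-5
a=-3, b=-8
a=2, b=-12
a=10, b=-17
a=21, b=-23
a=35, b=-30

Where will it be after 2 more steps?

Successive displacements: (+2,-3), (+5,-4), (+8,-5), (+11,-6), (+14,-7) — each changes by (+3,-1).
step 6: a=35, b=-30 + (+17,-8) → a=52, b=-38
step 7: a=52, b=-38 + (+20,-9) → a=72, b=-47

a=72, b=-47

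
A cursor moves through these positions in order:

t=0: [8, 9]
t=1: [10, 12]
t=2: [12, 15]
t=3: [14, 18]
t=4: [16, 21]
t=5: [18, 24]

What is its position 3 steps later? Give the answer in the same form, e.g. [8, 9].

The position changes by [+2, +3] every step.
step 6: [18, 24] + [+2, +3] → [20, 27]
step 7: [20, 27] + [+2, +3] → [22, 30]
step 8: [22, 30] + [+2, +3] → [24, 33]

[24, 33]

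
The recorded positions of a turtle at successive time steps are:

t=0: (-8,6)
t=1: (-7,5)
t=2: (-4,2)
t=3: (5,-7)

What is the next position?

(32,-34)

Consecutive displacements (+1,-1), (+3,-3), (+9,-9) scale by a factor of 3 each step.
step 4: (5,-7) + (+27,-27) → (32,-34)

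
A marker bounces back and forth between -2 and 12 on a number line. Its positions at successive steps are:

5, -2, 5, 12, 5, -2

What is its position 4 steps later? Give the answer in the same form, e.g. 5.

-2

The value reflects between -2 and 12, moving 7 per step.
  step 6: -2 → 5
  step 7: 5 → 12
  step 8: 12 → 5
  step 9: 5 → -2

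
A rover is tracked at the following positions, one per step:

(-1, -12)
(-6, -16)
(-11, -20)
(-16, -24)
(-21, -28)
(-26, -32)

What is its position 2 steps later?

(-36, -40)

The position changes by (-5, -4) every step.
step 6: (-26, -32) + (-5, -4) → (-31, -36)
step 7: (-31, -36) + (-5, -4) → (-36, -40)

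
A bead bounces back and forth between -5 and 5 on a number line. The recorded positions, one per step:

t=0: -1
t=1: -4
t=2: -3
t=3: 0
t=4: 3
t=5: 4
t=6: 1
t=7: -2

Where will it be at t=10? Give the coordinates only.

The value reflects between -5 and 5, moving 3 per step.
  step 8: -2 → -5
  step 9: -5 → -2
  step 10: -2 → 1

1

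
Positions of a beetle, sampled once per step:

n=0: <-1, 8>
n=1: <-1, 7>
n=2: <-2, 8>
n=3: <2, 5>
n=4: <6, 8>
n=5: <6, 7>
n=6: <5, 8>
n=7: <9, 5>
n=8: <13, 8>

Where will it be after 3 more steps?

Step-to-step displacements: <+0, -1>, <-1, +1>, <+4, -3>, <+4, +3>, <+0, -1>, <-1, +1>, <+4, -3>, <+4, +3> — a repeating cycle of length 4.
step 9: apply <+0, -1> → <13, 7>
step 10: apply <-1, +1> → <12, 8>
step 11: apply <+4, -3> → <16, 5>

<16, 5>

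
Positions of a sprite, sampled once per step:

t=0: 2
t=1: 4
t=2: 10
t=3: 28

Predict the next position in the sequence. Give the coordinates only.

82

Step-to-step displacements: +2, +6, +18; each is 3× the previous.
step 4: 28 + 54 → 82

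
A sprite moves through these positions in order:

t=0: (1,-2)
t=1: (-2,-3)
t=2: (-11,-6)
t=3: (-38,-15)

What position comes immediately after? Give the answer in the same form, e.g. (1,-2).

Step-to-step displacements: (-3,-1), (-9,-3), (-27,-9); each is 3× the previous.
step 4: (-38,-15) + (-81,-27) → (-119,-42)

(-119,-42)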